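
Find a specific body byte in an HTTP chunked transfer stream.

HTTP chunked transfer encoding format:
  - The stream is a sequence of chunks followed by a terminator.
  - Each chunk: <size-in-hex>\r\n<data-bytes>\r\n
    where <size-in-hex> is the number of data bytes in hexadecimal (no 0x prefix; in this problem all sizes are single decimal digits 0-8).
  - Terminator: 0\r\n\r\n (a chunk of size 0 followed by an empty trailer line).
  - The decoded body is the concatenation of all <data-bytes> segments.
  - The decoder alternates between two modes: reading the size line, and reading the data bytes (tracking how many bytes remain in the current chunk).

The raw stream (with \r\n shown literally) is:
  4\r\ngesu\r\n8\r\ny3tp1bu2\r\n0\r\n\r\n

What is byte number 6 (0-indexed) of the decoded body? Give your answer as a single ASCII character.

Chunk 1: stream[0..1]='4' size=0x4=4, data at stream[3..7]='gesu' -> body[0..4], body so far='gesu'
Chunk 2: stream[9..10]='8' size=0x8=8, data at stream[12..20]='y3tp1bu2' -> body[4..12], body so far='gesuy3tp1bu2'
Chunk 3: stream[22..23]='0' size=0 (terminator). Final body='gesuy3tp1bu2' (12 bytes)
Body byte 6 = 't'

Answer: t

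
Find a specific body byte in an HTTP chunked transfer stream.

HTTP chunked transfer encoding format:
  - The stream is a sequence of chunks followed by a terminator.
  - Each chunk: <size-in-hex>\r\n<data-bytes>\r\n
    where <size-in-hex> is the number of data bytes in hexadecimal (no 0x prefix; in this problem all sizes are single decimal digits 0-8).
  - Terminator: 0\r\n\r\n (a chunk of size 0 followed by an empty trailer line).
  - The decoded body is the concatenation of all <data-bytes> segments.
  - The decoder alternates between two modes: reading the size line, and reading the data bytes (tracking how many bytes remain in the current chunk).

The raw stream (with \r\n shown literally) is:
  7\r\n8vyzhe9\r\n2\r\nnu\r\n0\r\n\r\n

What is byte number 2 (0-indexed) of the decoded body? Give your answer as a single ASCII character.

Answer: y

Derivation:
Chunk 1: stream[0..1]='7' size=0x7=7, data at stream[3..10]='8vyzhe9' -> body[0..7], body so far='8vyzhe9'
Chunk 2: stream[12..13]='2' size=0x2=2, data at stream[15..17]='nu' -> body[7..9], body so far='8vyzhe9nu'
Chunk 3: stream[19..20]='0' size=0 (terminator). Final body='8vyzhe9nu' (9 bytes)
Body byte 2 = 'y'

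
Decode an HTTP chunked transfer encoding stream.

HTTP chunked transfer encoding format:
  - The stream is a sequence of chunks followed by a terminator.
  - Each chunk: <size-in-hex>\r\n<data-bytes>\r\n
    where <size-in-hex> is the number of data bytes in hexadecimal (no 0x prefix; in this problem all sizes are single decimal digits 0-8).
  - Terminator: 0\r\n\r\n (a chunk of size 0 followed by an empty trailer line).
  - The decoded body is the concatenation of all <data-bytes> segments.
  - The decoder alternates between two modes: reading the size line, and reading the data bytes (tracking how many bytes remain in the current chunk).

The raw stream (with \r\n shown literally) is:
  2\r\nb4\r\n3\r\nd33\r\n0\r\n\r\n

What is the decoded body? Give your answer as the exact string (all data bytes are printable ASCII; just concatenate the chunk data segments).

Chunk 1: stream[0..1]='2' size=0x2=2, data at stream[3..5]='b4' -> body[0..2], body so far='b4'
Chunk 2: stream[7..8]='3' size=0x3=3, data at stream[10..13]='d33' -> body[2..5], body so far='b4d33'
Chunk 3: stream[15..16]='0' size=0 (terminator). Final body='b4d33' (5 bytes)

Answer: b4d33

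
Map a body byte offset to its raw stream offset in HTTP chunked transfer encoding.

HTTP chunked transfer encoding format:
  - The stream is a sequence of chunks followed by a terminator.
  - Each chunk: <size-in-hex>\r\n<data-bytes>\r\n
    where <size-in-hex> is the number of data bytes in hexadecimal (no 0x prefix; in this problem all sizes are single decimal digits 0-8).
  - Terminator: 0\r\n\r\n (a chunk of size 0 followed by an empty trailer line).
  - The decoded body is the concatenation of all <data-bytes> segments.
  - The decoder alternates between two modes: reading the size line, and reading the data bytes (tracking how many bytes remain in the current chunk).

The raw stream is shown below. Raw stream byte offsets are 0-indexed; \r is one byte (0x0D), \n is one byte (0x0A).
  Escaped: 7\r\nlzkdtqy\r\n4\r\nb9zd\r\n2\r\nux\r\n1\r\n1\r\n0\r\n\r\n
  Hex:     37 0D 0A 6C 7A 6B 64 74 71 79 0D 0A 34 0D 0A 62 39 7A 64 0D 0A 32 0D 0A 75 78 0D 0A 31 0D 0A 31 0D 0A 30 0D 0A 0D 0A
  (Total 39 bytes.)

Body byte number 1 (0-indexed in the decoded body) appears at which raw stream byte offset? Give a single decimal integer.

Chunk 1: stream[0..1]='7' size=0x7=7, data at stream[3..10]='lzkdtqy' -> body[0..7], body so far='lzkdtqy'
Chunk 2: stream[12..13]='4' size=0x4=4, data at stream[15..19]='b9zd' -> body[7..11], body so far='lzkdtqyb9zd'
Chunk 3: stream[21..22]='2' size=0x2=2, data at stream[24..26]='ux' -> body[11..13], body so far='lzkdtqyb9zdux'
Chunk 4: stream[28..29]='1' size=0x1=1, data at stream[31..32]='1' -> body[13..14], body so far='lzkdtqyb9zdux1'
Chunk 5: stream[34..35]='0' size=0 (terminator). Final body='lzkdtqyb9zdux1' (14 bytes)
Body byte 1 at stream offset 4

Answer: 4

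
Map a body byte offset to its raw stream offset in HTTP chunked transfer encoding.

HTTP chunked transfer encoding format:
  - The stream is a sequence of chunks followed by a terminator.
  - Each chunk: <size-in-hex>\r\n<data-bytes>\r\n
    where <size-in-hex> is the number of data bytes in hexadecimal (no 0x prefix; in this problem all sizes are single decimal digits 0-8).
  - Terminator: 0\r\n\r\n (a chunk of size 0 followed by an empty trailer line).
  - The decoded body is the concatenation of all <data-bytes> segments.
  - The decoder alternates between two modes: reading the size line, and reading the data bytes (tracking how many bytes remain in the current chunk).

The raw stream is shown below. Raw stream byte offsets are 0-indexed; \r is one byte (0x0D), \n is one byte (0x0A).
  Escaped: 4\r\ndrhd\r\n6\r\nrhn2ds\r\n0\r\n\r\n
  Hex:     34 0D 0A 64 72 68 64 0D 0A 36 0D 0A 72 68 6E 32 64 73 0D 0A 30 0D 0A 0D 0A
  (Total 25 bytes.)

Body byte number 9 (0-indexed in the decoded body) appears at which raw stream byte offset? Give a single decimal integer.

Answer: 17

Derivation:
Chunk 1: stream[0..1]='4' size=0x4=4, data at stream[3..7]='drhd' -> body[0..4], body so far='drhd'
Chunk 2: stream[9..10]='6' size=0x6=6, data at stream[12..18]='rhn2ds' -> body[4..10], body so far='drhdrhn2ds'
Chunk 3: stream[20..21]='0' size=0 (terminator). Final body='drhdrhn2ds' (10 bytes)
Body byte 9 at stream offset 17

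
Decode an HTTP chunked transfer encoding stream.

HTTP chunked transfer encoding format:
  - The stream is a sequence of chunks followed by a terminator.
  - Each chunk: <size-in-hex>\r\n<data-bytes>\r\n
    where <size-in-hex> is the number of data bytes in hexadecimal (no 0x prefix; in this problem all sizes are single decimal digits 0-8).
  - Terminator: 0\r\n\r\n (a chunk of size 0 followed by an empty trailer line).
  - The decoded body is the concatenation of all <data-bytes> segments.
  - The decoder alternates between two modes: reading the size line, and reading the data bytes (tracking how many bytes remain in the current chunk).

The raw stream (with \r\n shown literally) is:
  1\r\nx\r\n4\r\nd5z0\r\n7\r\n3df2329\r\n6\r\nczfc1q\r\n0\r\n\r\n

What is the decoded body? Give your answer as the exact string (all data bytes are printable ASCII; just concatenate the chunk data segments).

Answer: xd5z03df2329czfc1q

Derivation:
Chunk 1: stream[0..1]='1' size=0x1=1, data at stream[3..4]='x' -> body[0..1], body so far='x'
Chunk 2: stream[6..7]='4' size=0x4=4, data at stream[9..13]='d5z0' -> body[1..5], body so far='xd5z0'
Chunk 3: stream[15..16]='7' size=0x7=7, data at stream[18..25]='3df2329' -> body[5..12], body so far='xd5z03df2329'
Chunk 4: stream[27..28]='6' size=0x6=6, data at stream[30..36]='czfc1q' -> body[12..18], body so far='xd5z03df2329czfc1q'
Chunk 5: stream[38..39]='0' size=0 (terminator). Final body='xd5z03df2329czfc1q' (18 bytes)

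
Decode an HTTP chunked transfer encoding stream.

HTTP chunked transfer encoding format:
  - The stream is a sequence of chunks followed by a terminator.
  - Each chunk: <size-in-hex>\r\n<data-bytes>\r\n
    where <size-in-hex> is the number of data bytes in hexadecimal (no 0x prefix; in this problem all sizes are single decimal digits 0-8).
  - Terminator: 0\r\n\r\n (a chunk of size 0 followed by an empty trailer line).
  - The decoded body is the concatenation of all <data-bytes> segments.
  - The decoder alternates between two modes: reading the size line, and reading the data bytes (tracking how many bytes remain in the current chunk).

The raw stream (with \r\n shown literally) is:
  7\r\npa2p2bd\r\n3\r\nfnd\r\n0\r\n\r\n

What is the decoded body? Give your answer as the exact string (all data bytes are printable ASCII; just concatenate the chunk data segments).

Chunk 1: stream[0..1]='7' size=0x7=7, data at stream[3..10]='pa2p2bd' -> body[0..7], body so far='pa2p2bd'
Chunk 2: stream[12..13]='3' size=0x3=3, data at stream[15..18]='fnd' -> body[7..10], body so far='pa2p2bdfnd'
Chunk 3: stream[20..21]='0' size=0 (terminator). Final body='pa2p2bdfnd' (10 bytes)

Answer: pa2p2bdfnd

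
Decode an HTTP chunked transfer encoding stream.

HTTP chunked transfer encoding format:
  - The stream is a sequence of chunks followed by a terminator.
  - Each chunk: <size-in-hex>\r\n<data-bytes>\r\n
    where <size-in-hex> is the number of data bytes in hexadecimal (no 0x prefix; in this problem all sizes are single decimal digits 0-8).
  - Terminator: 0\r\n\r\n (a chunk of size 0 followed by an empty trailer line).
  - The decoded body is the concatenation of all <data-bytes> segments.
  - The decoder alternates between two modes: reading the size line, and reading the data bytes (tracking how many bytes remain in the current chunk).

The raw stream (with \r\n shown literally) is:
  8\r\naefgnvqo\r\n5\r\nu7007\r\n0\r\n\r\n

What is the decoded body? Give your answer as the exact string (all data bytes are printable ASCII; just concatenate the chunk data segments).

Chunk 1: stream[0..1]='8' size=0x8=8, data at stream[3..11]='aefgnvqo' -> body[0..8], body so far='aefgnvqo'
Chunk 2: stream[13..14]='5' size=0x5=5, data at stream[16..21]='u7007' -> body[8..13], body so far='aefgnvqou7007'
Chunk 3: stream[23..24]='0' size=0 (terminator). Final body='aefgnvqou7007' (13 bytes)

Answer: aefgnvqou7007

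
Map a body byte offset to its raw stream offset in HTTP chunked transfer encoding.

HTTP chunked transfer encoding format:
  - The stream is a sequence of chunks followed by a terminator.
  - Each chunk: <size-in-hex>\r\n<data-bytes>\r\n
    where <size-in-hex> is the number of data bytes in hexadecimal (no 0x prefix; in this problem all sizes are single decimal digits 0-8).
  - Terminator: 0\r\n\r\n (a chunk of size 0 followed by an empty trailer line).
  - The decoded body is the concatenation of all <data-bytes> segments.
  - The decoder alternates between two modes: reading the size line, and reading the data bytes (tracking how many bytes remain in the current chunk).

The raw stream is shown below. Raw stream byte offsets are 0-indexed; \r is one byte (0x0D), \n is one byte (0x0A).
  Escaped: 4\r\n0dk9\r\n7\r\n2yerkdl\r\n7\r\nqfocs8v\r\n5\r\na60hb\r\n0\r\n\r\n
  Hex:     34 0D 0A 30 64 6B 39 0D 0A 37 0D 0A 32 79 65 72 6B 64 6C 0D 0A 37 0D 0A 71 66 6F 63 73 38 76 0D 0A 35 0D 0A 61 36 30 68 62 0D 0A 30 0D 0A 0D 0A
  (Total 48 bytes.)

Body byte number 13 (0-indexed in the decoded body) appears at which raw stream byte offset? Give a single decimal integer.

Answer: 26

Derivation:
Chunk 1: stream[0..1]='4' size=0x4=4, data at stream[3..7]='0dk9' -> body[0..4], body so far='0dk9'
Chunk 2: stream[9..10]='7' size=0x7=7, data at stream[12..19]='2yerkdl' -> body[4..11], body so far='0dk92yerkdl'
Chunk 3: stream[21..22]='7' size=0x7=7, data at stream[24..31]='qfocs8v' -> body[11..18], body so far='0dk92yerkdlqfocs8v'
Chunk 4: stream[33..34]='5' size=0x5=5, data at stream[36..41]='a60hb' -> body[18..23], body so far='0dk92yerkdlqfocs8va60hb'
Chunk 5: stream[43..44]='0' size=0 (terminator). Final body='0dk92yerkdlqfocs8va60hb' (23 bytes)
Body byte 13 at stream offset 26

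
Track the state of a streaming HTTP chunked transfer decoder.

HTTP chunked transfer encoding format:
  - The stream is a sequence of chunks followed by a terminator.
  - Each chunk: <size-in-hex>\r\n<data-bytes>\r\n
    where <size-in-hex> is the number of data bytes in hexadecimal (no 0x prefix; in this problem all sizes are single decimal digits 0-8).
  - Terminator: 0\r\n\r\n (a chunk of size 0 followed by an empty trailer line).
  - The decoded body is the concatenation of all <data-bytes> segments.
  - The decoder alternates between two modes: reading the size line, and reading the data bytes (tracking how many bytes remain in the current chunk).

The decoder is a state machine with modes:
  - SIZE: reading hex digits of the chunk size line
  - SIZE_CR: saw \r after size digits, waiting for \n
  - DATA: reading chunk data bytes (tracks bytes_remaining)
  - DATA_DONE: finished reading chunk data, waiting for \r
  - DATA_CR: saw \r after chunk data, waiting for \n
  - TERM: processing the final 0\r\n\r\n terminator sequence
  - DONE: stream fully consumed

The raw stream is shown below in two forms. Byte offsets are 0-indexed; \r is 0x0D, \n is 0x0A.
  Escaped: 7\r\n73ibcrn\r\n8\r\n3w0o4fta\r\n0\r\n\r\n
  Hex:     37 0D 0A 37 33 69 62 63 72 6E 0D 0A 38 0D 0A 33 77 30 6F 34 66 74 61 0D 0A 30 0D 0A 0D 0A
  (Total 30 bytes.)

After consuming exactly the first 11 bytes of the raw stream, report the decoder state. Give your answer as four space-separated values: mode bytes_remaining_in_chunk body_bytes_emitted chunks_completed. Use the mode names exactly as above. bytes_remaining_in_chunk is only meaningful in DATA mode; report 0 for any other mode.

Byte 0 = '7': mode=SIZE remaining=0 emitted=0 chunks_done=0
Byte 1 = 0x0D: mode=SIZE_CR remaining=0 emitted=0 chunks_done=0
Byte 2 = 0x0A: mode=DATA remaining=7 emitted=0 chunks_done=0
Byte 3 = '7': mode=DATA remaining=6 emitted=1 chunks_done=0
Byte 4 = '3': mode=DATA remaining=5 emitted=2 chunks_done=0
Byte 5 = 'i': mode=DATA remaining=4 emitted=3 chunks_done=0
Byte 6 = 'b': mode=DATA remaining=3 emitted=4 chunks_done=0
Byte 7 = 'c': mode=DATA remaining=2 emitted=5 chunks_done=0
Byte 8 = 'r': mode=DATA remaining=1 emitted=6 chunks_done=0
Byte 9 = 'n': mode=DATA_DONE remaining=0 emitted=7 chunks_done=0
Byte 10 = 0x0D: mode=DATA_CR remaining=0 emitted=7 chunks_done=0

Answer: DATA_CR 0 7 0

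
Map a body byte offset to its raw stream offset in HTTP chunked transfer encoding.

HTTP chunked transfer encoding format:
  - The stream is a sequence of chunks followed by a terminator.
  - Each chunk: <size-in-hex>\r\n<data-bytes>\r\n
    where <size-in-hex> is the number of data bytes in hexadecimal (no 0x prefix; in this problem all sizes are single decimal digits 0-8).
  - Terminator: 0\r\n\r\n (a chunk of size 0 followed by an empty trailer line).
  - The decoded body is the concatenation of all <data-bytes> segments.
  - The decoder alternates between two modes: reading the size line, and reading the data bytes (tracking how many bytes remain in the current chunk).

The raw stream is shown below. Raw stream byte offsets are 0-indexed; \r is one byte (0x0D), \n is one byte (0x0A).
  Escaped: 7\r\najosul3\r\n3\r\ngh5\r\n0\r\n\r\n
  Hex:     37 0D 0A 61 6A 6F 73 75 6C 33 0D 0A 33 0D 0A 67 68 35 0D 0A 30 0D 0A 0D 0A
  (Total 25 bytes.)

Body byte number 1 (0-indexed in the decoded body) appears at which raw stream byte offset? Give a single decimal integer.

Chunk 1: stream[0..1]='7' size=0x7=7, data at stream[3..10]='ajosul3' -> body[0..7], body so far='ajosul3'
Chunk 2: stream[12..13]='3' size=0x3=3, data at stream[15..18]='gh5' -> body[7..10], body so far='ajosul3gh5'
Chunk 3: stream[20..21]='0' size=0 (terminator). Final body='ajosul3gh5' (10 bytes)
Body byte 1 at stream offset 4

Answer: 4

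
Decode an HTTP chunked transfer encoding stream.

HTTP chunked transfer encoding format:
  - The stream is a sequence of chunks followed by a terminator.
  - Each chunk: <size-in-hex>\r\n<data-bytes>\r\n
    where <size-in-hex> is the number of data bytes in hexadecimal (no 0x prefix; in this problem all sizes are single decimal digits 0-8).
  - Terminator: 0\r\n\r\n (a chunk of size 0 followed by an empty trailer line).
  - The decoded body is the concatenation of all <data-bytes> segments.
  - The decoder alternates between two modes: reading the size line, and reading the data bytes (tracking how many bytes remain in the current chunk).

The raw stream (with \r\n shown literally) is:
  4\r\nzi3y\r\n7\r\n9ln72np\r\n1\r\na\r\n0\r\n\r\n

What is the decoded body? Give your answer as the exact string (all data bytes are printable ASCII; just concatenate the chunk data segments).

Chunk 1: stream[0..1]='4' size=0x4=4, data at stream[3..7]='zi3y' -> body[0..4], body so far='zi3y'
Chunk 2: stream[9..10]='7' size=0x7=7, data at stream[12..19]='9ln72np' -> body[4..11], body so far='zi3y9ln72np'
Chunk 3: stream[21..22]='1' size=0x1=1, data at stream[24..25]='a' -> body[11..12], body so far='zi3y9ln72npa'
Chunk 4: stream[27..28]='0' size=0 (terminator). Final body='zi3y9ln72npa' (12 bytes)

Answer: zi3y9ln72npa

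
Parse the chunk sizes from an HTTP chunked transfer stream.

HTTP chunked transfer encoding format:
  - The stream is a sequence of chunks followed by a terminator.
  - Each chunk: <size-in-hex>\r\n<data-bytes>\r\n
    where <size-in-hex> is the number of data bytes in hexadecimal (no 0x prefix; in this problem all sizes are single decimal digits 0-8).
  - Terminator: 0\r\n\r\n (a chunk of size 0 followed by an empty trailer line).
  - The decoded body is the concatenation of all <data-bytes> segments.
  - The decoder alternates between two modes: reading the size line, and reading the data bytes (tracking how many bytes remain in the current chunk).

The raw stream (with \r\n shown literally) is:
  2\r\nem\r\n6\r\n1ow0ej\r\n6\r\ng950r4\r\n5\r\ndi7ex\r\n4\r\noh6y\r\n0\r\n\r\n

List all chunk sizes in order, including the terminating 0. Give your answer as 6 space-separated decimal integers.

Answer: 2 6 6 5 4 0

Derivation:
Chunk 1: stream[0..1]='2' size=0x2=2, data at stream[3..5]='em' -> body[0..2], body so far='em'
Chunk 2: stream[7..8]='6' size=0x6=6, data at stream[10..16]='1ow0ej' -> body[2..8], body so far='em1ow0ej'
Chunk 3: stream[18..19]='6' size=0x6=6, data at stream[21..27]='g950r4' -> body[8..14], body so far='em1ow0ejg950r4'
Chunk 4: stream[29..30]='5' size=0x5=5, data at stream[32..37]='di7ex' -> body[14..19], body so far='em1ow0ejg950r4di7ex'
Chunk 5: stream[39..40]='4' size=0x4=4, data at stream[42..46]='oh6y' -> body[19..23], body so far='em1ow0ejg950r4di7exoh6y'
Chunk 6: stream[48..49]='0' size=0 (terminator). Final body='em1ow0ejg950r4di7exoh6y' (23 bytes)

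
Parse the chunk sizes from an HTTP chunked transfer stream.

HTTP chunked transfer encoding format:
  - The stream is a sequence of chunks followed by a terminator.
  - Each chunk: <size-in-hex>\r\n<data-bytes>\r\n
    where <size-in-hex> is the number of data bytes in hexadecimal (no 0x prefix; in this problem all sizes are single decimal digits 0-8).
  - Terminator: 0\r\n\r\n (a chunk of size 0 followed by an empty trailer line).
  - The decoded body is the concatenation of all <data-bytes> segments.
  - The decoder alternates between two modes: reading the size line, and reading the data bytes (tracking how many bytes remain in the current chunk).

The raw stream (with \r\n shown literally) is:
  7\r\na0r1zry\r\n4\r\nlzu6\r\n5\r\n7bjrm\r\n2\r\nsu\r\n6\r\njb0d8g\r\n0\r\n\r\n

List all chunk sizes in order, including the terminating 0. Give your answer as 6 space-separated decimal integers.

Answer: 7 4 5 2 6 0

Derivation:
Chunk 1: stream[0..1]='7' size=0x7=7, data at stream[3..10]='a0r1zry' -> body[0..7], body so far='a0r1zry'
Chunk 2: stream[12..13]='4' size=0x4=4, data at stream[15..19]='lzu6' -> body[7..11], body so far='a0r1zrylzu6'
Chunk 3: stream[21..22]='5' size=0x5=5, data at stream[24..29]='7bjrm' -> body[11..16], body so far='a0r1zrylzu67bjrm'
Chunk 4: stream[31..32]='2' size=0x2=2, data at stream[34..36]='su' -> body[16..18], body so far='a0r1zrylzu67bjrmsu'
Chunk 5: stream[38..39]='6' size=0x6=6, data at stream[41..47]='jb0d8g' -> body[18..24], body so far='a0r1zrylzu67bjrmsujb0d8g'
Chunk 6: stream[49..50]='0' size=0 (terminator). Final body='a0r1zrylzu67bjrmsujb0d8g' (24 bytes)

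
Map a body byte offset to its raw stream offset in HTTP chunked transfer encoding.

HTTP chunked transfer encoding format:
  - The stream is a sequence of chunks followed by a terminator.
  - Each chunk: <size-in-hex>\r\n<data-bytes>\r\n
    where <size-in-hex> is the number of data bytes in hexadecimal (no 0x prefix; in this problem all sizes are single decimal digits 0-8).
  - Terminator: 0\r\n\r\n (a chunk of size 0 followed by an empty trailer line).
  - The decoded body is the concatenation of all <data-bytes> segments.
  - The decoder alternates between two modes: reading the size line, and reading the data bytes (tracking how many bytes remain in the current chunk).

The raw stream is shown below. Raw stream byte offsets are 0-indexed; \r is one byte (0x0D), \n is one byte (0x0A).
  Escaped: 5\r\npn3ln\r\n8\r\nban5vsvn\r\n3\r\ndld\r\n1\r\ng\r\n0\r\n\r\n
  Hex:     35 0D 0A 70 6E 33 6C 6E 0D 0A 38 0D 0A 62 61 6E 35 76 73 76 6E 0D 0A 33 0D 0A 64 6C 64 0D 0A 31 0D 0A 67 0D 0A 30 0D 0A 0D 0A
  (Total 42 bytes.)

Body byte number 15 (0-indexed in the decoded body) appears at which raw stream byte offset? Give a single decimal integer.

Chunk 1: stream[0..1]='5' size=0x5=5, data at stream[3..8]='pn3ln' -> body[0..5], body so far='pn3ln'
Chunk 2: stream[10..11]='8' size=0x8=8, data at stream[13..21]='ban5vsvn' -> body[5..13], body so far='pn3lnban5vsvn'
Chunk 3: stream[23..24]='3' size=0x3=3, data at stream[26..29]='dld' -> body[13..16], body so far='pn3lnban5vsvndld'
Chunk 4: stream[31..32]='1' size=0x1=1, data at stream[34..35]='g' -> body[16..17], body so far='pn3lnban5vsvndldg'
Chunk 5: stream[37..38]='0' size=0 (terminator). Final body='pn3lnban5vsvndldg' (17 bytes)
Body byte 15 at stream offset 28

Answer: 28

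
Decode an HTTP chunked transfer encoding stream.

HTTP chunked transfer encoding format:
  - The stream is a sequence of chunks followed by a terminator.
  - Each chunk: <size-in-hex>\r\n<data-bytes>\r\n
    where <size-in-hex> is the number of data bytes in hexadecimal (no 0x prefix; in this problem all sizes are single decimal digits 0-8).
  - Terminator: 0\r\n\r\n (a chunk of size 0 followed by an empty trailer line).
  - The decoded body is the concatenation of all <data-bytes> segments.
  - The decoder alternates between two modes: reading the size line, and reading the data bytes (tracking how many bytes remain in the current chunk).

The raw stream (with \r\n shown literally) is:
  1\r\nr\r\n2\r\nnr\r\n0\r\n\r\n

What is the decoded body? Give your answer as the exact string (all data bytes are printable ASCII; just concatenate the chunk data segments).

Chunk 1: stream[0..1]='1' size=0x1=1, data at stream[3..4]='r' -> body[0..1], body so far='r'
Chunk 2: stream[6..7]='2' size=0x2=2, data at stream[9..11]='nr' -> body[1..3], body so far='rnr'
Chunk 3: stream[13..14]='0' size=0 (terminator). Final body='rnr' (3 bytes)

Answer: rnr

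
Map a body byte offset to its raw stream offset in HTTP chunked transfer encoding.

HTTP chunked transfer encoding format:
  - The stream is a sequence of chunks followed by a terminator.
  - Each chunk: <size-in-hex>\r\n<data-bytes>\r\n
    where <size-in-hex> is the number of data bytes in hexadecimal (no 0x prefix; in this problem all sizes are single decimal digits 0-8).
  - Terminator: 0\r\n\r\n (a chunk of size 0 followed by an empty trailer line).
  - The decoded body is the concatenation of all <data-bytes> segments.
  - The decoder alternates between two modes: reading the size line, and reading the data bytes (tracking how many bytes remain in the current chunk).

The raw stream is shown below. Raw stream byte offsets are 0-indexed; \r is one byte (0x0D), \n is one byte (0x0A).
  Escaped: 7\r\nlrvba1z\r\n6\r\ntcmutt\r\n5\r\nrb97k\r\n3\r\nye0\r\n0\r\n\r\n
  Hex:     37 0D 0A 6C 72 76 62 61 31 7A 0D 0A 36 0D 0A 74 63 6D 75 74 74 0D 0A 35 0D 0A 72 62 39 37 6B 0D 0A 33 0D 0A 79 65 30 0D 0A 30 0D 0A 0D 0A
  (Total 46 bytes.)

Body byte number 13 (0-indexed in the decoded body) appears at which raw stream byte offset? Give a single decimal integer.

Chunk 1: stream[0..1]='7' size=0x7=7, data at stream[3..10]='lrvba1z' -> body[0..7], body so far='lrvba1z'
Chunk 2: stream[12..13]='6' size=0x6=6, data at stream[15..21]='tcmutt' -> body[7..13], body so far='lrvba1ztcmutt'
Chunk 3: stream[23..24]='5' size=0x5=5, data at stream[26..31]='rb97k' -> body[13..18], body so far='lrvba1ztcmuttrb97k'
Chunk 4: stream[33..34]='3' size=0x3=3, data at stream[36..39]='ye0' -> body[18..21], body so far='lrvba1ztcmuttrb97kye0'
Chunk 5: stream[41..42]='0' size=0 (terminator). Final body='lrvba1ztcmuttrb97kye0' (21 bytes)
Body byte 13 at stream offset 26

Answer: 26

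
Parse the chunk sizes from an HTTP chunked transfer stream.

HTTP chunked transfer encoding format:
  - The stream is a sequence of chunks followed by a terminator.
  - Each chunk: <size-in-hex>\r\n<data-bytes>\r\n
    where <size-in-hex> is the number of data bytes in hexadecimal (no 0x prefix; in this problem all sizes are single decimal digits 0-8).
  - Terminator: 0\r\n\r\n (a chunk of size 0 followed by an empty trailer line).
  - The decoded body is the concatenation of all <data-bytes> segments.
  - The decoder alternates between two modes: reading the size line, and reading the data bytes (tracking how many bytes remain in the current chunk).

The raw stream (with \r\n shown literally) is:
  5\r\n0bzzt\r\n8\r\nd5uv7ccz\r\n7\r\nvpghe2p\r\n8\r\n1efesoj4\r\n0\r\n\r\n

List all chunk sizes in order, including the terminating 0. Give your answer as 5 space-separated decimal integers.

Answer: 5 8 7 8 0

Derivation:
Chunk 1: stream[0..1]='5' size=0x5=5, data at stream[3..8]='0bzzt' -> body[0..5], body so far='0bzzt'
Chunk 2: stream[10..11]='8' size=0x8=8, data at stream[13..21]='d5uv7ccz' -> body[5..13], body so far='0bzztd5uv7ccz'
Chunk 3: stream[23..24]='7' size=0x7=7, data at stream[26..33]='vpghe2p' -> body[13..20], body so far='0bzztd5uv7cczvpghe2p'
Chunk 4: stream[35..36]='8' size=0x8=8, data at stream[38..46]='1efesoj4' -> body[20..28], body so far='0bzztd5uv7cczvpghe2p1efesoj4'
Chunk 5: stream[48..49]='0' size=0 (terminator). Final body='0bzztd5uv7cczvpghe2p1efesoj4' (28 bytes)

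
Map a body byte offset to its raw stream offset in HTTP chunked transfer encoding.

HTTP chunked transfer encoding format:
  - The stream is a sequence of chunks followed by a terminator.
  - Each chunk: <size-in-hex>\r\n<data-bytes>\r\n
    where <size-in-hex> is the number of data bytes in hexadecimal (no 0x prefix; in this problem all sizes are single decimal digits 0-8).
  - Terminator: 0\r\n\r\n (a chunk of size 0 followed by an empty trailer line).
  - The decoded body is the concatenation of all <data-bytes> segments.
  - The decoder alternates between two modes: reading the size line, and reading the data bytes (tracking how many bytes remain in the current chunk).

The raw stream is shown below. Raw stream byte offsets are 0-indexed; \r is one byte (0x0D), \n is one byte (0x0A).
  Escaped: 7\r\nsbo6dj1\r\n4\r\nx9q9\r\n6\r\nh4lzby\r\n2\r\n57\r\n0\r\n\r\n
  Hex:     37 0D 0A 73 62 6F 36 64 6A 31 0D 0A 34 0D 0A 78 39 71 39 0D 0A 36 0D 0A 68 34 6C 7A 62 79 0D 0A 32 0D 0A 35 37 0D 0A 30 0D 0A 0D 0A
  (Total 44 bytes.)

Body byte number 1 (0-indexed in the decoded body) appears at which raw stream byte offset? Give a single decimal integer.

Chunk 1: stream[0..1]='7' size=0x7=7, data at stream[3..10]='sbo6dj1' -> body[0..7], body so far='sbo6dj1'
Chunk 2: stream[12..13]='4' size=0x4=4, data at stream[15..19]='x9q9' -> body[7..11], body so far='sbo6dj1x9q9'
Chunk 3: stream[21..22]='6' size=0x6=6, data at stream[24..30]='h4lzby' -> body[11..17], body so far='sbo6dj1x9q9h4lzby'
Chunk 4: stream[32..33]='2' size=0x2=2, data at stream[35..37]='57' -> body[17..19], body so far='sbo6dj1x9q9h4lzby57'
Chunk 5: stream[39..40]='0' size=0 (terminator). Final body='sbo6dj1x9q9h4lzby57' (19 bytes)
Body byte 1 at stream offset 4

Answer: 4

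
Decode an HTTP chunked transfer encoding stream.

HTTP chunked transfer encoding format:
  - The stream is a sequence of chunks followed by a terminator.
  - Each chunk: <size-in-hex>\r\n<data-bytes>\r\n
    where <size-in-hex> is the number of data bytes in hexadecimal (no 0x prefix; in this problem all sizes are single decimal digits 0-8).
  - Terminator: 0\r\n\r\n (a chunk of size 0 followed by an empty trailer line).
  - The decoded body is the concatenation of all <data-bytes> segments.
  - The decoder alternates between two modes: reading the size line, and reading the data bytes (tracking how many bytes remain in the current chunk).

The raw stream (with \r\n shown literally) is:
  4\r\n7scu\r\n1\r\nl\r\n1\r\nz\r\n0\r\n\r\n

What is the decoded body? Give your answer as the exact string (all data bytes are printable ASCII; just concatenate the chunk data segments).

Chunk 1: stream[0..1]='4' size=0x4=4, data at stream[3..7]='7scu' -> body[0..4], body so far='7scu'
Chunk 2: stream[9..10]='1' size=0x1=1, data at stream[12..13]='l' -> body[4..5], body so far='7scul'
Chunk 3: stream[15..16]='1' size=0x1=1, data at stream[18..19]='z' -> body[5..6], body so far='7sculz'
Chunk 4: stream[21..22]='0' size=0 (terminator). Final body='7sculz' (6 bytes)

Answer: 7sculz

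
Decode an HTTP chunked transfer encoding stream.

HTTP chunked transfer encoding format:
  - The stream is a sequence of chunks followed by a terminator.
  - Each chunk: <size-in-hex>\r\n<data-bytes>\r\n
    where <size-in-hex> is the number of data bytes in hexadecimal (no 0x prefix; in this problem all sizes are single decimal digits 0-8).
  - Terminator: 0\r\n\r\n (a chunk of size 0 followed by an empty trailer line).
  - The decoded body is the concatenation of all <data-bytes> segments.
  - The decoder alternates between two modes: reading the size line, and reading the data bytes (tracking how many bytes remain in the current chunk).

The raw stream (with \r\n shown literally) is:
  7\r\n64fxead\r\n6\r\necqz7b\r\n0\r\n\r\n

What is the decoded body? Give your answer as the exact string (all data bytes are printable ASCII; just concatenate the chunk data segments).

Answer: 64fxeadecqz7b

Derivation:
Chunk 1: stream[0..1]='7' size=0x7=7, data at stream[3..10]='64fxead' -> body[0..7], body so far='64fxead'
Chunk 2: stream[12..13]='6' size=0x6=6, data at stream[15..21]='ecqz7b' -> body[7..13], body so far='64fxeadecqz7b'
Chunk 3: stream[23..24]='0' size=0 (terminator). Final body='64fxeadecqz7b' (13 bytes)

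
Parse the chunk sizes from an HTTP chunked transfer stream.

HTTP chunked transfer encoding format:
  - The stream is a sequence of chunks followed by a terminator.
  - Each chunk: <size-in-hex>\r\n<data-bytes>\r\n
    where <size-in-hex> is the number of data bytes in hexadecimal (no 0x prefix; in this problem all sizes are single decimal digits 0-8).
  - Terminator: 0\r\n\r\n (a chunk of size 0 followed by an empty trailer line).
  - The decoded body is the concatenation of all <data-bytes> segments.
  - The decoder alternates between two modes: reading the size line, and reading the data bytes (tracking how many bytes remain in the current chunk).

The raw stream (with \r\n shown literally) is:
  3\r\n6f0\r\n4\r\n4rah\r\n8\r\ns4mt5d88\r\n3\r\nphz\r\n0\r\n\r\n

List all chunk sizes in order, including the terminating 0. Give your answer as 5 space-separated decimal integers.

Chunk 1: stream[0..1]='3' size=0x3=3, data at stream[3..6]='6f0' -> body[0..3], body so far='6f0'
Chunk 2: stream[8..9]='4' size=0x4=4, data at stream[11..15]='4rah' -> body[3..7], body so far='6f04rah'
Chunk 3: stream[17..18]='8' size=0x8=8, data at stream[20..28]='s4mt5d88' -> body[7..15], body so far='6f04rahs4mt5d88'
Chunk 4: stream[30..31]='3' size=0x3=3, data at stream[33..36]='phz' -> body[15..18], body so far='6f04rahs4mt5d88phz'
Chunk 5: stream[38..39]='0' size=0 (terminator). Final body='6f04rahs4mt5d88phz' (18 bytes)

Answer: 3 4 8 3 0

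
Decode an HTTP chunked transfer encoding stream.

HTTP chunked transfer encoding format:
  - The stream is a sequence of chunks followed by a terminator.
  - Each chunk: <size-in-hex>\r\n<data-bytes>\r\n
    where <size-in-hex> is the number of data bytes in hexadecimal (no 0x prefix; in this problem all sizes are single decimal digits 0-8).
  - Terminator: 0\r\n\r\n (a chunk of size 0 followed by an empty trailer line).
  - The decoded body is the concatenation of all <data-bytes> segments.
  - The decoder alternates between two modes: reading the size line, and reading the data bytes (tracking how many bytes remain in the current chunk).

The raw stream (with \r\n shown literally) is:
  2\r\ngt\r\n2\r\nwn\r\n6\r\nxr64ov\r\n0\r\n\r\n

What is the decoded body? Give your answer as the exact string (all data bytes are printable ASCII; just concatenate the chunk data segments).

Chunk 1: stream[0..1]='2' size=0x2=2, data at stream[3..5]='gt' -> body[0..2], body so far='gt'
Chunk 2: stream[7..8]='2' size=0x2=2, data at stream[10..12]='wn' -> body[2..4], body so far='gtwn'
Chunk 3: stream[14..15]='6' size=0x6=6, data at stream[17..23]='xr64ov' -> body[4..10], body so far='gtwnxr64ov'
Chunk 4: stream[25..26]='0' size=0 (terminator). Final body='gtwnxr64ov' (10 bytes)

Answer: gtwnxr64ov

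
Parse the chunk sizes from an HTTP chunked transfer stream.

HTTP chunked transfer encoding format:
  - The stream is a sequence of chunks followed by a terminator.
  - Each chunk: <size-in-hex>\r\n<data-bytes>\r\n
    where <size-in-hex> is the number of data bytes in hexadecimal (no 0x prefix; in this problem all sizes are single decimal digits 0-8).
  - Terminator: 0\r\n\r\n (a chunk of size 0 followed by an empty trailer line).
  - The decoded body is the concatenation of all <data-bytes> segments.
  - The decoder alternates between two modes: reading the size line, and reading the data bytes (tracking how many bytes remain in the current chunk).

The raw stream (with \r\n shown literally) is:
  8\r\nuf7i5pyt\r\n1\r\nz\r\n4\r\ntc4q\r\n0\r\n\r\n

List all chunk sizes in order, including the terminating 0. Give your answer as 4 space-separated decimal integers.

Answer: 8 1 4 0

Derivation:
Chunk 1: stream[0..1]='8' size=0x8=8, data at stream[3..11]='uf7i5pyt' -> body[0..8], body so far='uf7i5pyt'
Chunk 2: stream[13..14]='1' size=0x1=1, data at stream[16..17]='z' -> body[8..9], body so far='uf7i5pytz'
Chunk 3: stream[19..20]='4' size=0x4=4, data at stream[22..26]='tc4q' -> body[9..13], body so far='uf7i5pytztc4q'
Chunk 4: stream[28..29]='0' size=0 (terminator). Final body='uf7i5pytztc4q' (13 bytes)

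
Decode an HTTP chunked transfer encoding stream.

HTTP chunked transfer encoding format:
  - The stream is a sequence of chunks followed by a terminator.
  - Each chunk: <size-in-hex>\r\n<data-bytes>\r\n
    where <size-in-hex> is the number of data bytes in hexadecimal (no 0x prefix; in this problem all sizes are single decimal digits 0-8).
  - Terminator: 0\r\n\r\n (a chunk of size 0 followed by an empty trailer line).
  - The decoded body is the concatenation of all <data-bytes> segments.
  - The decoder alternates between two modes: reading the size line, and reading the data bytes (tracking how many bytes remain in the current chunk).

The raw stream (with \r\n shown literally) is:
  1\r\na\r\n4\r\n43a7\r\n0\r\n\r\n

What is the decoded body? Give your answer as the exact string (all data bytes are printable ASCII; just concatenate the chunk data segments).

Chunk 1: stream[0..1]='1' size=0x1=1, data at stream[3..4]='a' -> body[0..1], body so far='a'
Chunk 2: stream[6..7]='4' size=0x4=4, data at stream[9..13]='43a7' -> body[1..5], body so far='a43a7'
Chunk 3: stream[15..16]='0' size=0 (terminator). Final body='a43a7' (5 bytes)

Answer: a43a7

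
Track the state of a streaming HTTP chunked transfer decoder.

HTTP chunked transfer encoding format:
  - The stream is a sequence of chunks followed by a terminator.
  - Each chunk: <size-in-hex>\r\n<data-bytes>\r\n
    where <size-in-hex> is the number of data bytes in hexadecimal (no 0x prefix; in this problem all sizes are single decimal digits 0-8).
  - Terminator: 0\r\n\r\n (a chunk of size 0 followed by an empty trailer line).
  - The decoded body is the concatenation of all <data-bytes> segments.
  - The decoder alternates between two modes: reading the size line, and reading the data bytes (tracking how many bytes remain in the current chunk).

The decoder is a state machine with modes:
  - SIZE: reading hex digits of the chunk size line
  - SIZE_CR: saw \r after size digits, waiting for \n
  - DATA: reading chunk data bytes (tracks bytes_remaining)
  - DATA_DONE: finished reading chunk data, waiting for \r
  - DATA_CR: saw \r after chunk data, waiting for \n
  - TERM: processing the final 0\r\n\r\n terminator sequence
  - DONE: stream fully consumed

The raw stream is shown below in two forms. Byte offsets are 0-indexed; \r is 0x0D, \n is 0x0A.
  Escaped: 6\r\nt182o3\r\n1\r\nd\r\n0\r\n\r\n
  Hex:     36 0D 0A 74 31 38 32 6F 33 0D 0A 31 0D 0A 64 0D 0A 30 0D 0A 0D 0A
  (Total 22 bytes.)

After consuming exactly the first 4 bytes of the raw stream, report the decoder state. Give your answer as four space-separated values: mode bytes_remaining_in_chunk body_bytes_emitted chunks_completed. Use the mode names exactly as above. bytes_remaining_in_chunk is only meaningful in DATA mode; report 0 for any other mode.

Byte 0 = '6': mode=SIZE remaining=0 emitted=0 chunks_done=0
Byte 1 = 0x0D: mode=SIZE_CR remaining=0 emitted=0 chunks_done=0
Byte 2 = 0x0A: mode=DATA remaining=6 emitted=0 chunks_done=0
Byte 3 = 't': mode=DATA remaining=5 emitted=1 chunks_done=0

Answer: DATA 5 1 0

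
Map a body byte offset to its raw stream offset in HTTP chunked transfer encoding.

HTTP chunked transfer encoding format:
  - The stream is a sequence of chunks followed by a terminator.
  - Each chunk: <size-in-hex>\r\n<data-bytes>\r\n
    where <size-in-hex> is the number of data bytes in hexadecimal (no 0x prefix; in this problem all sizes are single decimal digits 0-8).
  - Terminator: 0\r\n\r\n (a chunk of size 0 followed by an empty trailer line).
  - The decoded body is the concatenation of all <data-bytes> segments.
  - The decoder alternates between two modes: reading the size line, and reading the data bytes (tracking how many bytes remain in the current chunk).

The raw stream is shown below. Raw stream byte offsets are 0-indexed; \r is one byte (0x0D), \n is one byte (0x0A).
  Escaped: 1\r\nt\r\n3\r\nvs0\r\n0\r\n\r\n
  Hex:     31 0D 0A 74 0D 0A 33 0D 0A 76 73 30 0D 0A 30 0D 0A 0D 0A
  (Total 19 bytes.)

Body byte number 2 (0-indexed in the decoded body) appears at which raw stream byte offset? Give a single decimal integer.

Chunk 1: stream[0..1]='1' size=0x1=1, data at stream[3..4]='t' -> body[0..1], body so far='t'
Chunk 2: stream[6..7]='3' size=0x3=3, data at stream[9..12]='vs0' -> body[1..4], body so far='tvs0'
Chunk 3: stream[14..15]='0' size=0 (terminator). Final body='tvs0' (4 bytes)
Body byte 2 at stream offset 10

Answer: 10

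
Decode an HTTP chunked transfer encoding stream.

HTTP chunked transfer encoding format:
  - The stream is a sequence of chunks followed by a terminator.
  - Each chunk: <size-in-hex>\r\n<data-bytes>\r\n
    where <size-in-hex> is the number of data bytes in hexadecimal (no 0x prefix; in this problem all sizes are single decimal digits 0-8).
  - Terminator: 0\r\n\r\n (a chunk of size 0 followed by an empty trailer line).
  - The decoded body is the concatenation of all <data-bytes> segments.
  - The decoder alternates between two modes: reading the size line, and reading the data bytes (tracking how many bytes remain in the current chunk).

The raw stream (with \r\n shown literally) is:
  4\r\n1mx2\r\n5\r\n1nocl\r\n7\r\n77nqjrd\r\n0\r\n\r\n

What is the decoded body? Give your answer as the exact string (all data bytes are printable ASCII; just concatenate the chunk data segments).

Chunk 1: stream[0..1]='4' size=0x4=4, data at stream[3..7]='1mx2' -> body[0..4], body so far='1mx2'
Chunk 2: stream[9..10]='5' size=0x5=5, data at stream[12..17]='1nocl' -> body[4..9], body so far='1mx21nocl'
Chunk 3: stream[19..20]='7' size=0x7=7, data at stream[22..29]='77nqjrd' -> body[9..16], body so far='1mx21nocl77nqjrd'
Chunk 4: stream[31..32]='0' size=0 (terminator). Final body='1mx21nocl77nqjrd' (16 bytes)

Answer: 1mx21nocl77nqjrd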